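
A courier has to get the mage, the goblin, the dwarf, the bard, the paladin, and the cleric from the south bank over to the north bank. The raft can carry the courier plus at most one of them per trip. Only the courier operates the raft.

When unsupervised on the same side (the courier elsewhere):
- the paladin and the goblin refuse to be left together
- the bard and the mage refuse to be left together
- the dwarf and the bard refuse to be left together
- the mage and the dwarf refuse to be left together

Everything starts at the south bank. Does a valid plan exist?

Whatever the first load, the items left behind include a forbidden pair without the courier. No opening move is safe, so no plan exists.

No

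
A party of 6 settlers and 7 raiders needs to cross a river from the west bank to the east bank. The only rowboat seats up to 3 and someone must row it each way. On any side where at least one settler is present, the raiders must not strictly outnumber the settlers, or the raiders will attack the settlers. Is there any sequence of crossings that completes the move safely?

The raiders already outnumber the settlers at the west bank before anyone moves, so the starting position itself is disallowed.

No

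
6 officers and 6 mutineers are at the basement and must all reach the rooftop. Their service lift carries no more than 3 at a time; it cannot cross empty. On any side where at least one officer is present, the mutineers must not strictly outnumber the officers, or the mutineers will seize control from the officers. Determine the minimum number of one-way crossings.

Following every safe sequence of crossings from the start, the most of the 12 that can be at the rooftop as the service lift arrives there on crossings 1, 3, 5 is 3, 5, 6 respectively; the best ever achieved is 6 of 12.
From crossing 7 on, no configuration arises that was not already reachable earlier: only 17 distinct safe configurations (who is on which side, and where the service lift is) can ever be reached, none of them has everyone across, and every continuation just revisits them. They are: 0 officers + 0 mutineers across (service lift back at the start); 0 officers + 1 mutineer across (service lift there); 0 officers + 1 mutineer across (service lift back at the start); 0 officers + 2 mutineers across (service lift there); 0 officers + 2 mutineers across (service lift back at the start); 0 officers + 3 mutineers across (service lift there); 0 officers + 3 mutineers across (service lift back at the start); 0 officers + 4 mutineers across (service lift there); 0 officers + 4 mutineers across (service lift back at the start); 0 officers + 5 mutineers across (service lift there); 0 officers + 5 mutineers across (service lift back at the start); 0 officers + 6 mutineers across (service lift there); 1 officer + 1 mutineer across (service lift there); 1 officer + 1 mutineer across (service lift back at the start); 2 officers + 2 mutineers across (service lift there); 2 officers + 2 mutineers across (service lift back at the start); 3 officers + 3 mutineers across (service lift there). So no valid plan exists.

impossible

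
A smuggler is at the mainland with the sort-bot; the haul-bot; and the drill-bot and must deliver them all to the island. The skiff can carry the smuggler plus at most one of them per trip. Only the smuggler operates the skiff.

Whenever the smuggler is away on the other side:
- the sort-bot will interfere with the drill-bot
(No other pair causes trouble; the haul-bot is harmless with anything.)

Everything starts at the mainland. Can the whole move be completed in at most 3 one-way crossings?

No

Counting alone: the smuggler can take at most 1 across per trip to the island, so moving all 3 needs at least 3 loaded trips out, with a return between consecutive ones — at least 5 crossings.
Since 3 < 5, 3 crossings cannot be enough. (The shortest complete plan in fact takes 5:)
1. Smuggler goes to the island with the sort-bot.  [the mainland: the drill-bot, the haul-bot | the island: the sort-bot]
2. Smuggler goes back to the mainland alone.  [the mainland: the drill-bot, the haul-bot | the island: the sort-bot]
3. Smuggler goes to the island with the haul-bot.  [the mainland: the drill-bot | the island: the haul-bot, the sort-bot]
4. Smuggler goes back to the mainland alone.  [the mainland: the drill-bot | the island: the haul-bot, the sort-bot]
5. Smuggler goes to the island with the drill-bot.  [the mainland: — | the island: the drill-bot, the haul-bot, the sort-bot]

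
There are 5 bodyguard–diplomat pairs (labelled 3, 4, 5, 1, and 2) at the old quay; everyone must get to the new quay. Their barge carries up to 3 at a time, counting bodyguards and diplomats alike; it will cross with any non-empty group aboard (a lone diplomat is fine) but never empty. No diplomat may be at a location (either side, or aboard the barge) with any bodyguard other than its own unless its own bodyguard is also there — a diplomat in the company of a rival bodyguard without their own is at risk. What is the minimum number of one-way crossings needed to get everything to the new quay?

11

Counting alone: each trip to the new quay takes at most 3 across and each return brings at least 1 back, so after t trips out (and t−1 returns) at most 3t − (t−1) of the 10 are across; that first reaches 10 at t = 5, so at least 9 crossings are needed.
The safety rule pushes this higher. Following every safe sequence of crossings, the most of the 10 that can be at the new quay as the barge arrives there on crossing 9 is 9 — never all 10.
So no plan with fewer than 11 crossings exists, and this one achieves 11:
1. bodyguard 3 and diplomat 3 cross → the new quay.
2. bodyguard 3 crosses ← the old quay.
3. diplomat 1, diplomat 4, and diplomat 5 cross → the new quay.
4. diplomat 3 crosses ← the old quay.
5. bodyguard 1, bodyguard 4, and bodyguard 5 cross → the new quay.
6. bodyguard 4 and diplomat 4 cross ← the old quay.
7. bodyguard 2, bodyguard 3, and bodyguard 4 cross → the new quay.
8. diplomat 5 crosses ← the old quay.
9. diplomat 3 and diplomat 4 cross → the new quay.
10. diplomat 3 crosses ← the old quay.
11. diplomat 2, diplomat 3, and diplomat 5 cross → the new quay.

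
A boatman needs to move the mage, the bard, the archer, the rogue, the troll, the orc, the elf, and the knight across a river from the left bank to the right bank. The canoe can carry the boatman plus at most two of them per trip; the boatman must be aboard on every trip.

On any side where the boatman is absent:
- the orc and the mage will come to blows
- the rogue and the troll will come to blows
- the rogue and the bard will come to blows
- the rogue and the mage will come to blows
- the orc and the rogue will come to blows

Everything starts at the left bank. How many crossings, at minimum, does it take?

Counting alone: the boatman can take at most 2 across per trip to the right bank, so moving all 8 needs at least 4 loaded trips out, with a return between consecutive ones — at least 7 crossings.
The safety rule pushes this higher. Following every safe sequence of crossings, the most of the 8 that can be at the right bank as the canoe arrives there on crossings 7, 9, 11 is 5, 6, 7 respectively — never all 8.
So no plan with fewer than 13 crossings exists, and this one achieves 13:
1. Boatman goes to the right bank with the mage and the rogue.
2. Boatman goes back to the left bank with the mage.
3. Boatman goes to the right bank with the bard and the mage.
4. Boatman goes back to the left bank with the rogue.
5. Boatman goes to the right bank with the archer and the rogue.
6. Boatman goes back to the left bank with the rogue.
7. Boatman goes to the right bank with the rogue and the troll.
8. Boatman goes back to the left bank with the rogue.
9. Boatman goes to the right bank with the elf and the rogue.
10. Boatman goes back to the left bank with the rogue.
11. Boatman goes to the right bank with the knight and the rogue.
12. Boatman goes back to the left bank with the rogue.
13. Boatman goes to the right bank with the orc and the rogue.

13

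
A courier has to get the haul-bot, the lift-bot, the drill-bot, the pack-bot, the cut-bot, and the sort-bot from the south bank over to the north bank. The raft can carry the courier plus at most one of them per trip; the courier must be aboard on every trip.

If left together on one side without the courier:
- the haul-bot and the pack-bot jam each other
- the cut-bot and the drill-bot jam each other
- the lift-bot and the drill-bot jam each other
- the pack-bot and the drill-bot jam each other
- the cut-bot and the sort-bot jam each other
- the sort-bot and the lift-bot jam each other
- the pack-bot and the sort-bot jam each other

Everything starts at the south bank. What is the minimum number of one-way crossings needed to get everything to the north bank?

Whatever the first load, the items left behind include a forbidden pair without the courier. No opening move is safe, so no plan exists.

impossible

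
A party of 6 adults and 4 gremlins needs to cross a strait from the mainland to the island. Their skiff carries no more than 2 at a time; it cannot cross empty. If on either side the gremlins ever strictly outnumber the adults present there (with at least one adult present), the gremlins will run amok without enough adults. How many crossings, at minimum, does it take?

17

Counting alone: each trip to the island takes at most 2 across and each return brings at least 1 back, so after t trips out (and t−1 returns) at most 2t − (t−1) of the 10 are across; that first reaches 10 at t = 9, so at least 17 crossings are needed.
The plan below uses exactly 17 crossings, so it is optimal:
1. 2 gremlins → the island.  (the mainland: 6A 2G; the island: 0A 2G)
2. 1 gremlin ← the mainland.  (the mainland: 6A 3G; the island: 0A 1G)
3. 2 gremlins → the island.  (the mainland: 6A 1G; the island: 0A 3G)
4. 1 gremlin ← the mainland.  (the mainland: 6A 2G; the island: 0A 2G)
5. 2 adults → the island.  (the mainland: 4A 2G; the island: 2A 2G)
6. 1 gremlin ← the mainland.  (the mainland: 4A 3G; the island: 2A 1G)
7. 1 adult and 1 gremlin → the island.  (the mainland: 3A 2G; the island: 3A 2G)
8. 1 gremlin ← the mainland.  (the mainland: 3A 3G; the island: 3A 1G)
9. 2 gremlins → the island.  (the mainland: 3A 1G; the island: 3A 3G)
10. 1 gremlin ← the mainland.  (the mainland: 3A 2G; the island: 3A 2G)
11. 1 adult and 1 gremlin → the island.  (the mainland: 2A 1G; the island: 4A 3G)
12. 1 gremlin ← the mainland.  (the mainland: 2A 2G; the island: 4A 2G)
13. 2 gremlins → the island.  (the mainland: 2A 0G; the island: 4A 4G)
14. 1 gremlin ← the mainland.  (the mainland: 2A 1G; the island: 4A 3G)
15. 1 adult and 1 gremlin → the island.  (the mainland: 1A 0G; the island: 5A 4G)
16. 1 gremlin ← the mainland.  (the mainland: 1A 1G; the island: 5A 3G)
17. 1 adult and 1 gremlin → the island.  (the mainland: 0A 0G; the island: 6A 4G)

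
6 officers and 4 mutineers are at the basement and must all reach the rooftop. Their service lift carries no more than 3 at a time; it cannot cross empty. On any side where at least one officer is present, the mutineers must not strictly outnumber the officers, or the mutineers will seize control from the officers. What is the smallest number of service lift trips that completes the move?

Counting alone: each trip to the rooftop takes at most 3 across and each return brings at least 1 back, so after t trips out (and t−1 returns) at most 3t − (t−1) of the 10 are across; that first reaches 10 at t = 5, so at least 9 crossings are needed.
The plan below uses exactly 9 crossings, so it is optimal:
1. 2 mutineers → the rooftop.  (the basement: 6O 2M; the rooftop: 0O 2M)
2. 1 mutineer ← the basement.  (the basement: 6O 3M; the rooftop: 0O 1M)
3. 3 mutineers → the rooftop.  (the basement: 6O 0M; the rooftop: 0O 4M)
4. 1 mutineer ← the basement.  (the basement: 6O 1M; the rooftop: 0O 3M)
5. 3 officers → the rooftop.  (the basement: 3O 1M; the rooftop: 3O 3M)
6. 1 mutineer ← the basement.  (the basement: 3O 2M; the rooftop: 3O 2M)
7. 1 officer and 2 mutineers → the rooftop.  (the basement: 2O 0M; the rooftop: 4O 4M)
8. 1 mutineer ← the basement.  (the basement: 2O 1M; the rooftop: 4O 3M)
9. 2 officers and 1 mutineer → the rooftop.  (the basement: 0O 0M; the rooftop: 6O 4M)

9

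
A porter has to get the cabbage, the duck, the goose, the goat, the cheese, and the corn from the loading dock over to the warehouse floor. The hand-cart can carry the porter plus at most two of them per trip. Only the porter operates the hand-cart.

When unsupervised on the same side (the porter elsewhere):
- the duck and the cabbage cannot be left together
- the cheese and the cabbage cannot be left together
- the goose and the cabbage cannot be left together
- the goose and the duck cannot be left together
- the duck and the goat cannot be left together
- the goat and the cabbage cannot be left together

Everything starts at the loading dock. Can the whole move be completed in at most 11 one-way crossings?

Yes

Yes — this plan uses 9 crossings (≤ 11):
1. Porter goes to the warehouse floor with the cabbage and the duck.  [the loading dock: the cheese, the corn, the goat, the goose | the warehouse floor: the cabbage, the duck]
2. Porter goes back to the loading dock with the cabbage.  [the loading dock: the cabbage, the cheese, the corn, the goat, the goose | the warehouse floor: the duck]
3. Porter goes to the warehouse floor with the cabbage and the cheese.  [the loading dock: the corn, the goat, the goose | the warehouse floor: the cabbage, the cheese, the duck]
4. Porter goes back to the loading dock with the cabbage.  [the loading dock: the cabbage, the corn, the goat, the goose | the warehouse floor: the cheese, the duck]
5. Porter goes to the warehouse floor with the cabbage and the corn.  [the loading dock: the goat, the goose | the warehouse floor: the cabbage, the cheese, the corn, the duck]
6. Porter goes back to the loading dock with the cabbage.  [the loading dock: the cabbage, the goat, the goose | the warehouse floor: the cheese, the corn, the duck]
7. Porter goes to the warehouse floor with the goat and the goose.  [the loading dock: the cabbage | the warehouse floor: the cheese, the corn, the duck, the goat, the goose]
8. Porter goes back to the loading dock with the duck.  [the loading dock: the cabbage, the duck | the warehouse floor: the cheese, the corn, the goat, the goose]
9. Porter goes to the warehouse floor with the cabbage and the duck.  [the loading dock: — | the warehouse floor: the cabbage, the cheese, the corn, the duck, the goat, the goose]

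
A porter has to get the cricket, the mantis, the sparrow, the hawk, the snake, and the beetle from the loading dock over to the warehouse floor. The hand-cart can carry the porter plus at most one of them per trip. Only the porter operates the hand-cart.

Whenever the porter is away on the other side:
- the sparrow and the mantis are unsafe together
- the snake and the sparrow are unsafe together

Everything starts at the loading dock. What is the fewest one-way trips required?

13

Counting alone: the porter can take at most 1 across per trip to the warehouse floor, so moving all 6 needs at least 6 loaded trips out, with a return between consecutive ones — at least 11 crossings.
The safety rule pushes this higher. Following every safe sequence of crossings, the most of the 6 that can be at the warehouse floor as the hand-cart arrives there on crossing 11 is 5 — never all 6.
So no plan with fewer than 13 crossings exists, and this one achieves 13:
1. Porter goes to the warehouse floor with the sparrow.
2. Porter goes back to the loading dock alone.
3. Porter goes to the warehouse floor with the cricket.
4. Porter goes back to the loading dock alone.
5. Porter goes to the warehouse floor with the mantis.
6. Porter goes back to the loading dock with the sparrow.
7. Porter goes to the warehouse floor with the snake.
8. Porter goes back to the loading dock alone.
9. Porter goes to the warehouse floor with the hawk.
10. Porter goes back to the loading dock alone.
11. Porter goes to the warehouse floor with the beetle.
12. Porter goes back to the loading dock alone.
13. Porter goes to the warehouse floor with the sparrow.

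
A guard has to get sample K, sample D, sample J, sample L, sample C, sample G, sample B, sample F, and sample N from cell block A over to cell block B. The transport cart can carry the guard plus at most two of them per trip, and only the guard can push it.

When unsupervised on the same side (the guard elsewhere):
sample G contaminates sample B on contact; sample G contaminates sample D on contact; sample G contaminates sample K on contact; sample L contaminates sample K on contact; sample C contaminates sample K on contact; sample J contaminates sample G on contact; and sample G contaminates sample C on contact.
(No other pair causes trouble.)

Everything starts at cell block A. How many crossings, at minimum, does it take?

Counting alone: the guard can take at most 2 across per trip to cell block B, so moving all 9 needs at least 5 loaded trips out, with a return between consecutive ones — at least 9 crossings.
The safety rule pushes this higher. Following every safe sequence of crossings, the most of the 9 that can be at cell block B as the transport cart arrives there on crossings 9, 11, 13 is 6, 7, 8 respectively — never all 9.
So no plan with fewer than 15 crossings exists, and this one achieves 15:
1. Guard goes to cell block B with sample G and sample K.  [cell block A: sample B, sample C, sample D, sample F, sample J, sample L, sample N | cell block B: sample G, sample K]
2. Guard goes back to cell block A with sample K.  [cell block A: sample B, sample C, sample D, sample F, sample J, sample K, sample L, sample N | cell block B: sample G]
3. Guard goes to cell block B with sample D and sample K.  [cell block A: sample B, sample C, sample F, sample J, sample L, sample N | cell block B: sample D, sample G, sample K]
4. Guard goes back to cell block A with sample G.  [cell block A: sample B, sample C, sample F, sample G, sample J, sample L, sample N | cell block B: sample D, sample K]
5. Guard goes to cell block B with sample G and sample J.  [cell block A: sample B, sample C, sample F, sample L, sample N | cell block B: sample D, sample G, sample J, sample K]
6. Guard goes back to cell block A with sample G.  [cell block A: sample B, sample C, sample F, sample G, sample L, sample N | cell block B: sample D, sample J, sample K]
7. Guard goes to cell block B with sample B and sample C.  [cell block A: sample F, sample G, sample L, sample N | cell block B: sample B, sample C, sample D, sample J, sample K]
8. Guard goes back to cell block A with sample K.  [cell block A: sample F, sample G, sample K, sample L, sample N | cell block B: sample B, sample C, sample D, sample J]
9. Guard goes to cell block B with sample K and sample L.  [cell block A: sample F, sample G, sample N | cell block B: sample B, sample C, sample D, sample J, sample K, sample L]
10. Guard goes back to cell block A with sample K.  [cell block A: sample F, sample G, sample K, sample N | cell block B: sample B, sample C, sample D, sample J, sample L]
11. Guard goes to cell block B with sample F and sample K.  [cell block A: sample G, sample N | cell block B: sample B, sample C, sample D, sample F, sample J, sample K, sample L]
12. Guard goes back to cell block A with sample K.  [cell block A: sample G, sample K, sample N | cell block B: sample B, sample C, sample D, sample F, sample J, sample L]
13. Guard goes to cell block B with sample K and sample N.  [cell block A: sample G | cell block B: sample B, sample C, sample D, sample F, sample J, sample K, sample L, sample N]
14. Guard goes back to cell block A with sample K.  [cell block A: sample G, sample K | cell block B: sample B, sample C, sample D, sample F, sample J, sample L, sample N]
15. Guard goes to cell block B with sample G and sample K.  [cell block A: — | cell block B: sample B, sample C, sample D, sample F, sample G, sample J, sample K, sample L, sample N]

15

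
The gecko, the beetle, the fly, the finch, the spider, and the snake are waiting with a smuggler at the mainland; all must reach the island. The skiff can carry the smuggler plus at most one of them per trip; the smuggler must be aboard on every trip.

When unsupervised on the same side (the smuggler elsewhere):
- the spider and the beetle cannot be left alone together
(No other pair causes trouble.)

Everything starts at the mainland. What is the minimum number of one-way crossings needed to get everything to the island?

Counting alone: the smuggler can take at most 1 across per trip to the island, so moving all 6 needs at least 6 loaded trips out, with a return between consecutive ones — at least 11 crossings.
The plan below uses exactly 11 crossings, so it is optimal:
1. Smuggler goes to the island with the beetle.
2. Smuggler goes back to the mainland alone.
3. Smuggler goes to the island with the gecko.
4. Smuggler goes back to the mainland alone.
5. Smuggler goes to the island with the fly.
6. Smuggler goes back to the mainland alone.
7. Smuggler goes to the island with the finch.
8. Smuggler goes back to the mainland alone.
9. Smuggler goes to the island with the snake.
10. Smuggler goes back to the mainland alone.
11. Smuggler goes to the island with the spider.

11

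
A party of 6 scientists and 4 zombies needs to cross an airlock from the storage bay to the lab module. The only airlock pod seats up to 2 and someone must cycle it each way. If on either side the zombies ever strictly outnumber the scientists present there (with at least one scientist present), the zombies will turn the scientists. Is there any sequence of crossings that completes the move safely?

1. 2 zombies → the lab module.  (the storage bay: 6S 2Z; the lab module: 0S 2Z)
2. 1 zombie ← the storage bay.  (the storage bay: 6S 3Z; the lab module: 0S 1Z)
3. 2 zombies → the lab module.  (the storage bay: 6S 1Z; the lab module: 0S 3Z)
4. 1 zombie ← the storage bay.  (the storage bay: 6S 2Z; the lab module: 0S 2Z)
5. 2 scientists → the lab module.  (the storage bay: 4S 2Z; the lab module: 2S 2Z)
6. 1 zombie ← the storage bay.  (the storage bay: 4S 3Z; the lab module: 2S 1Z)
7. 1 scientist and 1 zombie → the lab module.  (the storage bay: 3S 2Z; the lab module: 3S 2Z)
8. 1 zombie ← the storage bay.  (the storage bay: 3S 3Z; the lab module: 3S 1Z)
9. 2 zombies → the lab module.  (the storage bay: 3S 1Z; the lab module: 3S 3Z)
10. 1 zombie ← the storage bay.  (the storage bay: 3S 2Z; the lab module: 3S 2Z)
11. 1 scientist and 1 zombie → the lab module.  (the storage bay: 2S 1Z; the lab module: 4S 3Z)
12. 1 zombie ← the storage bay.  (the storage bay: 2S 2Z; the lab module: 4S 2Z)
13. 2 zombies → the lab module.  (the storage bay: 2S 0Z; the lab module: 4S 4Z)
14. 1 zombie ← the storage bay.  (the storage bay: 2S 1Z; the lab module: 4S 3Z)
15. 1 scientist and 1 zombie → the lab module.  (the storage bay: 1S 0Z; the lab module: 5S 4Z)
16. 1 zombie ← the storage bay.  (the storage bay: 1S 1Z; the lab module: 5S 3Z)
17. 1 scientist and 1 zombie → the lab module.  (the storage bay: 0S 0Z; the lab module: 6S 4Z)

Yes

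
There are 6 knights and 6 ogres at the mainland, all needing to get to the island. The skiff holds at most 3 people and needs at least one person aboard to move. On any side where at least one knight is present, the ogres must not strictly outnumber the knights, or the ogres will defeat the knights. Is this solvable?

Following every safe sequence of crossings from the start, the most of the 12 that can be at the island as the skiff arrives there on crossings 1, 3, 5 is 3, 5, 6 respectively; the best ever achieved is 6 of 12.
From crossing 7 on, no configuration arises that was not already reachable earlier: only 17 distinct safe configurations (who is on which side, and where the skiff is) can ever be reached, none of them has everyone across, and every continuation just revisits them. They are: 0 knights + 0 ogres across (skiff back at the start); 0 knights + 1 ogre across (skiff there); 0 knights + 1 ogre across (skiff back at the start); 0 knights + 2 ogres across (skiff there); 0 knights + 2 ogres across (skiff back at the start); 0 knights + 3 ogres across (skiff there); 0 knights + 3 ogres across (skiff back at the start); 0 knights + 4 ogres across (skiff there); 0 knights + 4 ogres across (skiff back at the start); 0 knights + 5 ogres across (skiff there); 0 knights + 5 ogres across (skiff back at the start); 0 knights + 6 ogres across (skiff there); 1 knight + 1 ogre across (skiff there); 1 knight + 1 ogre across (skiff back at the start); 2 knights + 2 ogres across (skiff there); 2 knights + 2 ogres across (skiff back at the start); 3 knights + 3 ogres across (skiff there). So no valid plan exists.

No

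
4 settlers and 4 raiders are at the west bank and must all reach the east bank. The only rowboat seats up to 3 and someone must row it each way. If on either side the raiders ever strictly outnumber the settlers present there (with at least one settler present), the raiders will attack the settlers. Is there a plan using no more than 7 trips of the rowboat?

No

Counting alone: each trip to the east bank takes at most 3 across and each return brings at least 1 back, so after t trips out (and t−1 returns) at most 3t − (t−1) of the 8 are across; that first reaches 8 at t = 4, so at least 7 crossings are needed.
The safety rule pushes this higher. Following every safe sequence of crossings, the most of the 8 that can be at the east bank as the rowboat arrives there on crossing 7 is 7 — never all 8.
So the move cannot be finished within 7 crossings. (The shortest complete plan takes 9:)
1. 2 raiders → the east bank.  (the west bank: 4S 2R; the east bank: 0S 2R)
2. 1 raider ← the west bank.  (the west bank: 4S 3R; the east bank: 0S 1R)
3. 3 raiders → the east bank.  (the west bank: 4S 0R; the east bank: 0S 4R)
4. 1 raider ← the west bank.  (the west bank: 4S 1R; the east bank: 0S 3R)
5. 3 settlers → the east bank.  (the west bank: 1S 1R; the east bank: 3S 3R)
6. 1 settler and 1 raider ← the west bank.  (the west bank: 2S 2R; the east bank: 2S 2R)
7. 2 settlers → the east bank.  (the west bank: 0S 2R; the east bank: 4S 2R)
8. 1 raider ← the west bank.  (the west bank: 0S 3R; the east bank: 4S 1R)
9. 3 raiders → the east bank.  (the west bank: 0S 0R; the east bank: 4S 4R)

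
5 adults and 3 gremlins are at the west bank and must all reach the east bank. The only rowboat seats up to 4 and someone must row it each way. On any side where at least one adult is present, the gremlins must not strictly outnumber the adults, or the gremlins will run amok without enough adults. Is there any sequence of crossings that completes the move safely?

Yes

1. 2 gremlins → the east bank.  (the west bank: 5A 1G; the east bank: 0A 2G)
2. 1 gremlin ← the west bank.  (the west bank: 5A 2G; the east bank: 0A 1G)
3. 3 adults and 1 gremlin → the east bank.  (the west bank: 2A 1G; the east bank: 3A 2G)
4. 1 gremlin ← the west bank.  (the west bank: 2A 2G; the east bank: 3A 1G)
5. 2 adults and 2 gremlins → the east bank.  (the west bank: 0A 0G; the east bank: 5A 3G)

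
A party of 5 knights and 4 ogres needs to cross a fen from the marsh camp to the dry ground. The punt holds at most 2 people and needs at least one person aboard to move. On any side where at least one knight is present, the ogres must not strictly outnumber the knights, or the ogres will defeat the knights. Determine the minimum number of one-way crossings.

Counting alone: each trip to the dry ground takes at most 2 across and each return brings at least 1 back, so after t trips out (and t−1 returns) at most 2t − (t−1) of the 9 are across; that first reaches 9 at t = 8, so at least 15 crossings are needed.
The plan below uses exactly 15 crossings, so it is optimal:
1. 2 ogres → the dry ground.  (the marsh camp: 5K 2O; the dry ground: 0K 2O)
2. 1 ogre ← the marsh camp.  (the marsh camp: 5K 3O; the dry ground: 0K 1O)
3. 2 ogres → the dry ground.  (the marsh camp: 5K 1O; the dry ground: 0K 3O)
4. 1 ogre ← the marsh camp.  (the marsh camp: 5K 2O; the dry ground: 0K 2O)
5. 2 knights → the dry ground.  (the marsh camp: 3K 2O; the dry ground: 2K 2O)
6. 1 ogre ← the marsh camp.  (the marsh camp: 3K 3O; the dry ground: 2K 1O)
7. 1 knight and 1 ogre → the dry ground.  (the marsh camp: 2K 2O; the dry ground: 3K 2O)
8. 1 knight ← the marsh camp.  (the marsh camp: 3K 2O; the dry ground: 2K 2O)
9. 1 knight and 1 ogre → the dry ground.  (the marsh camp: 2K 1O; the dry ground: 3K 3O)
10. 1 ogre ← the marsh camp.  (the marsh camp: 2K 2O; the dry ground: 3K 2O)
11. 1 knight and 1 ogre → the dry ground.  (the marsh camp: 1K 1O; the dry ground: 4K 3O)
12. 1 knight ← the marsh camp.  (the marsh camp: 2K 1O; the dry ground: 3K 3O)
13. 1 knight and 1 ogre → the dry ground.  (the marsh camp: 1K 0O; the dry ground: 4K 4O)
14. 1 ogre ← the marsh camp.  (the marsh camp: 1K 1O; the dry ground: 4K 3O)
15. 1 knight and 1 ogre → the dry ground.  (the marsh camp: 0K 0O; the dry ground: 5K 4O)

15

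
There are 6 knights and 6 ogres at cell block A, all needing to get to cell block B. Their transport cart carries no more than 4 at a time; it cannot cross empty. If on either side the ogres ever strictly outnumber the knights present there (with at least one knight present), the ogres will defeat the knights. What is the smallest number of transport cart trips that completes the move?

Counting alone: each trip to cell block B takes at most 4 across and each return brings at least 1 back, so after t trips out (and t−1 returns) at most 4t − (t−1) of the 12 are across; that first reaches 12 at t = 4, so at least 7 crossings are needed.
The safety rule pushes this higher. Following every safe sequence of crossings, the most of the 12 that can be at cell block B as the transport cart arrives there on crossing 7 is 11 — never all 12.
So no plan with fewer than 9 crossings exists, and this one achieves 9:
1. 2 ogres → cell block B.  (cell block A: 6K 4O; cell block B: 0K 2O)
2. 1 ogre ← cell block A.  (cell block A: 6K 5O; cell block B: 0K 1O)
3. 4 ogres → cell block B.  (cell block A: 6K 1O; cell block B: 0K 5O)
4. 1 ogre ← cell block A.  (cell block A: 6K 2O; cell block B: 0K 4O)
5. 4 knights → cell block B.  (cell block A: 2K 2O; cell block B: 4K 4O)
6. 1 knight and 1 ogre ← cell block A.  (cell block A: 3K 3O; cell block B: 3K 3O)
7. 2 knights and 2 ogres → cell block B.  (cell block A: 1K 1O; cell block B: 5K 5O)
8. 1 knight and 1 ogre ← cell block A.  (cell block A: 2K 2O; cell block B: 4K 4O)
9. 2 knights and 2 ogres → cell block B.  (cell block A: 0K 0O; cell block B: 6K 6O)

9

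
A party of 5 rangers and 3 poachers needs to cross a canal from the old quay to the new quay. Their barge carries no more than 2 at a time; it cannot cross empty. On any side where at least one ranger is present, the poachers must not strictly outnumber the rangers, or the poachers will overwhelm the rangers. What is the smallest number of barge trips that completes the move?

Counting alone: each trip to the new quay takes at most 2 across and each return brings at least 1 back, so after t trips out (and t−1 returns) at most 2t − (t−1) of the 8 are across; that first reaches 8 at t = 7, so at least 13 crossings are needed.
The plan below uses exactly 13 crossings, so it is optimal:
1. 2 poachers → the new quay.  (the old quay: 5R 1P; the new quay: 0R 2P)
2. 1 poacher ← the old quay.  (the old quay: 5R 2P; the new quay: 0R 1P)
3. 2 poachers → the new quay.  (the old quay: 5R 0P; the new quay: 0R 3P)
4. 1 poacher ← the old quay.  (the old quay: 5R 1P; the new quay: 0R 2P)
5. 2 rangers → the new quay.  (the old quay: 3R 1P; the new quay: 2R 2P)
6. 1 poacher ← the old quay.  (the old quay: 3R 2P; the new quay: 2R 1P)
7. 1 ranger and 1 poacher → the new quay.  (the old quay: 2R 1P; the new quay: 3R 2P)
8. 1 poacher ← the old quay.  (the old quay: 2R 2P; the new quay: 3R 1P)
9. 2 poachers → the new quay.  (the old quay: 2R 0P; the new quay: 3R 3P)
10. 1 poacher ← the old quay.  (the old quay: 2R 1P; the new quay: 3R 2P)
11. 1 ranger and 1 poacher → the new quay.  (the old quay: 1R 0P; the new quay: 4R 3P)
12. 1 poacher ← the old quay.  (the old quay: 1R 1P; the new quay: 4R 2P)
13. 1 ranger and 1 poacher → the new quay.  (the old quay: 0R 0P; the new quay: 5R 3P)

13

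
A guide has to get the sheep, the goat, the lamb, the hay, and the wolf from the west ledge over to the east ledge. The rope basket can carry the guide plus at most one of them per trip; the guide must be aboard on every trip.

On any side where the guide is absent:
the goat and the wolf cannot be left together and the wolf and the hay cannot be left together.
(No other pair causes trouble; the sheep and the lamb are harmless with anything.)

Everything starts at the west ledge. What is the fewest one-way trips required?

Counting alone: the guide can take at most 1 across per trip to the east ledge, so moving all 5 needs at least 5 loaded trips out, with a return between consecutive ones — at least 9 crossings.
The safety rule pushes this higher. Following every safe sequence of crossings, the most of the 5 that can be at the east ledge as the rope basket arrives there on crossing 9 is 4 — never all 5.
So no plan with fewer than 11 crossings exists, and this one achieves 11:
1. Guide goes to the east ledge with the wolf.  [the west ledge: the goat, the hay, the lamb, the sheep | the east ledge: the wolf]
2. Guide goes back to the west ledge alone.  [the west ledge: the goat, the hay, the lamb, the sheep | the east ledge: the wolf]
3. Guide goes to the east ledge with the sheep.  [the west ledge: the goat, the hay, the lamb | the east ledge: the sheep, the wolf]
4. Guide goes back to the west ledge alone.  [the west ledge: the goat, the hay, the lamb | the east ledge: the sheep, the wolf]
5. Guide goes to the east ledge with the goat.  [the west ledge: the hay, the lamb | the east ledge: the goat, the sheep, the wolf]
6. Guide goes back to the west ledge with the wolf.  [the west ledge: the hay, the lamb, the wolf | the east ledge: the goat, the sheep]
7. Guide goes to the east ledge with the hay.  [the west ledge: the lamb, the wolf | the east ledge: the goat, the hay, the sheep]
8. Guide goes back to the west ledge alone.  [the west ledge: the lamb, the wolf | the east ledge: the goat, the hay, the sheep]
9. Guide goes to the east ledge with the lamb.  [the west ledge: the wolf | the east ledge: the goat, the hay, the lamb, the sheep]
10. Guide goes back to the west ledge alone.  [the west ledge: the wolf | the east ledge: the goat, the hay, the lamb, the sheep]
11. Guide goes to the east ledge with the wolf.  [the west ledge: — | the east ledge: the goat, the hay, the lamb, the sheep, the wolf]

11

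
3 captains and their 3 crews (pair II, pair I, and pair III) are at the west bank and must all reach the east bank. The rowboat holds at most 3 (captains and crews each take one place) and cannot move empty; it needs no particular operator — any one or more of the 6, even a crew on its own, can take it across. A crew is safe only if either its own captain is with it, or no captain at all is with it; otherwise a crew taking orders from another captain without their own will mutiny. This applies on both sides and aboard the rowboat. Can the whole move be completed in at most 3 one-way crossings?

No

Counting alone: each trip to the east bank takes at most 3 across and each return brings at least 1 back, so after t trips out (and t−1 returns) at most 3t − (t−1) of the 6 are across; that first reaches 6 at t = 3, so at least 5 crossings are needed.
Since 3 < 5, 3 crossings cannot be enough. (The shortest complete plan in fact takes 5:)
1. captain II and crew II cross → the east bank.
2. captain II crosses ← the west bank.
3. captain I, captain II, and captain III cross → the east bank.
4. crew II crosses ← the west bank.
5. crew I, crew II, and crew III cross → the east bank.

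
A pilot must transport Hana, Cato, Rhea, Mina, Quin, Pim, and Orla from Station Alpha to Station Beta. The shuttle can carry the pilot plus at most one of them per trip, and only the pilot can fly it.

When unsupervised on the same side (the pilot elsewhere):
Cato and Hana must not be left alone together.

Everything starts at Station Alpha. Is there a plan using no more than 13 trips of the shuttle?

Yes

Yes — this plan uses 13 crossings (≤ 13):
1. Pilot goes to Station Beta with Hana.
2. Pilot goes back to Station Alpha alone.
3. Pilot goes to Station Beta with Rhea.
4. Pilot goes back to Station Alpha alone.
5. Pilot goes to Station Beta with Mina.
6. Pilot goes back to Station Alpha alone.
7. Pilot goes to Station Beta with Quin.
8. Pilot goes back to Station Alpha alone.
9. Pilot goes to Station Beta with Pim.
10. Pilot goes back to Station Alpha alone.
11. Pilot goes to Station Beta with Orla.
12. Pilot goes back to Station Alpha alone.
13. Pilot goes to Station Beta with Cato.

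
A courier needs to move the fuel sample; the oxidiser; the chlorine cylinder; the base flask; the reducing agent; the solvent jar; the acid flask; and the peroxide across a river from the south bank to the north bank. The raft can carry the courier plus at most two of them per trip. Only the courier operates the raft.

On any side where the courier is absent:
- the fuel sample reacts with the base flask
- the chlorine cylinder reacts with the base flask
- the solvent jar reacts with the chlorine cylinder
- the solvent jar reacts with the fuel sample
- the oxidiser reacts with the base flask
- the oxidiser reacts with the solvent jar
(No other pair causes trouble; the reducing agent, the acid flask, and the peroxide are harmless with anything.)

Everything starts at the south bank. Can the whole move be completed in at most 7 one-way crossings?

No

Counting alone: the courier can take at most 2 across per trip to the north bank, so moving all 8 needs at least 4 loaded trips out, with a return between consecutive ones — at least 7 crossings.
The safety rule pushes this higher. Following every safe sequence of crossings, the most of the 8 that can be at the north bank as the raft arrives there on crossing 7 is 7 — never all 8.
So the move cannot be finished within 7 crossings. (The shortest complete plan takes 9:)
1. Courier goes to the north bank with the base flask and the solvent jar.  [the south bank: the acid flask, the chlorine cylinder, the fuel sample, the oxidiser, the peroxide, the reducing agent | the north bank: the base flask, the solvent jar]
2. Courier goes back to the south bank alone.  [the south bank: the acid flask, the chlorine cylinder, the fuel sample, the oxidiser, the peroxide, the reducing agent | the north bank: the base flask, the solvent jar]
3. Courier goes to the north bank with the fuel sample and the oxidiser.  [the south bank: the acid flask, the chlorine cylinder, the peroxide, the reducing agent | the north bank: the base flask, the fuel sample, the oxidiser, the solvent jar]
4. Courier goes back to the south bank with the base flask and the solvent jar.  [the south bank: the acid flask, the base flask, the chlorine cylinder, the peroxide, the reducing agent, the solvent jar | the north bank: the fuel sample, the oxidiser]
5. Courier goes to the north bank with the chlorine cylinder and the reducing agent.  [the south bank: the acid flask, the base flask, the peroxide, the solvent jar | the north bank: the chlorine cylinder, the fuel sample, the oxidiser, the reducing agent]
6. Courier goes back to the south bank alone.  [the south bank: the acid flask, the base flask, the peroxide, the solvent jar | the north bank: the chlorine cylinder, the fuel sample, the oxidiser, the reducing agent]
7. Courier goes to the north bank with the acid flask and the peroxide.  [the south bank: the base flask, the solvent jar | the north bank: the acid flask, the chlorine cylinder, the fuel sample, the oxidiser, the peroxide, the reducing agent]
8. Courier goes back to the south bank alone.  [the south bank: the base flask, the solvent jar | the north bank: the acid flask, the chlorine cylinder, the fuel sample, the oxidiser, the peroxide, the reducing agent]
9. Courier goes to the north bank with the base flask and the solvent jar.  [the south bank: — | the north bank: the acid flask, the base flask, the chlorine cylinder, the fuel sample, the oxidiser, the peroxide, the reducing agent, the solvent jar]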